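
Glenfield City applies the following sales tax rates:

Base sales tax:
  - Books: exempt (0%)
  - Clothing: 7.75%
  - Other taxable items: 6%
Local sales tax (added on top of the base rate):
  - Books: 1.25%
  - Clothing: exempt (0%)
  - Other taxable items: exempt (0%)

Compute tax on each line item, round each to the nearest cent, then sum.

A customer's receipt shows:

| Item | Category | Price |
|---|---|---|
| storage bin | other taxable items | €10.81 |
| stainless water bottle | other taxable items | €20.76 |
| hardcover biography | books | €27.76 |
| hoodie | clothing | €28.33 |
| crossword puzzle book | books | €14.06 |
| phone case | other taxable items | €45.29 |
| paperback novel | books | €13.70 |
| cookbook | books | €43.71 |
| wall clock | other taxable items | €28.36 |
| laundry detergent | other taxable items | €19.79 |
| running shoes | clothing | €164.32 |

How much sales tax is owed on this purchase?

Storage bin €10.81: other taxable items → 6% + 0% local = 6% → €0.65
Stainless water bottle €20.76: other taxable items → 6% + 0% local = 6% → €1.25
Hardcover biography €27.76: books → 0% + 1.25% local = 1.25% → €0.35
Hoodie €28.33: clothing → 7.75% + 0% local = 7.75% → €2.20
Crossword puzzle book €14.06: books → 0% + 1.25% local = 1.25% → €0.18
Phone case €45.29: other taxable items → 6% + 0% local = 6% → €2.72
Paperback novel €13.70: books → 0% + 1.25% local = 1.25% → €0.17
Cookbook €43.71: books → 0% + 1.25% local = 1.25% → €0.55
Wall clock €28.36: other taxable items → 6% + 0% local = 6% → €1.70
Laundry detergent €19.79: other taxable items → 6% + 0% local = 6% → €1.19
Running shoes €164.32: clothing → 7.75% + 0% local = 7.75% → €12.73
Total tax = €0.65 + €1.25 + €0.35 + €2.20 + €0.18 + €2.72 + €0.17 + €0.55 + €1.70 + €1.19 + €12.73 = €23.69

€23.69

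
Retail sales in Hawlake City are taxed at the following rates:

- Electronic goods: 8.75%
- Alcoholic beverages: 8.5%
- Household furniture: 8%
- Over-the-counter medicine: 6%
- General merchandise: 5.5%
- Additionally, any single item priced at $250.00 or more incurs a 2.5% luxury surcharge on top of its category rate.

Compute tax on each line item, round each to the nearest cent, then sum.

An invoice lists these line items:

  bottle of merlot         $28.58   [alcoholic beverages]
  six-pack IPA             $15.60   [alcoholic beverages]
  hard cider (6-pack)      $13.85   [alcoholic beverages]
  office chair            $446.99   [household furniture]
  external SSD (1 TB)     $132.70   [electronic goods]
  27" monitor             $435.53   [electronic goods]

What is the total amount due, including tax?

Bottle of merlot $28.58: alcoholic beverages → 8.5% → $2.43
Six-pack IPA $15.60: alcoholic beverages → 8.5% → $1.33
Hard cider (6-pack) $13.85: alcoholic beverages → 8.5% → $1.18
Office chair $446.99: household furniture → 8% + 2.5% surcharge = 10.5% → $46.93
External SSD (1 TB) $132.70: electronic goods → 8.75% → $11.61
27" monitor $435.53: electronic goods → 8.75% + 2.5% surcharge = 11.25% → $49.00
Subtotal = $1073.25; tax = $112.48; total due = $1185.73

$1185.73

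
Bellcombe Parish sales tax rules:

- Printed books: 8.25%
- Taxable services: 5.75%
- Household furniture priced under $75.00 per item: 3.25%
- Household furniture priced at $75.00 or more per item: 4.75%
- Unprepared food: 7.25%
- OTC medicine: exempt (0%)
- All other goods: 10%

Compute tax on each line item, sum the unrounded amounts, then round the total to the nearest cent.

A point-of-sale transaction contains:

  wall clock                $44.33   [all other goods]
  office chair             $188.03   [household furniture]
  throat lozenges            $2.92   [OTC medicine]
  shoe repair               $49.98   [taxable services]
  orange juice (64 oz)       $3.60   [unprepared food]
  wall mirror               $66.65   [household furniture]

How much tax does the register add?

Wall clock $44.33: all other goods → 10% → $4.433
Office chair $188.03: household furniture, $75.00 or more → 4.75% → $8.931425
Throat lozenges $2.92: OTC medicine → 0% → $0.00
Shoe repair $49.98: taxable services → 5.75% → $2.87385
Orange juice (64 oz) $3.60: unprepared food → 7.25% → $0.261
Wall mirror $66.65: household furniture, under $75.00 → 3.25% → $2.166125
Unrounded tax sum = $18.6654 → $18.67

$18.67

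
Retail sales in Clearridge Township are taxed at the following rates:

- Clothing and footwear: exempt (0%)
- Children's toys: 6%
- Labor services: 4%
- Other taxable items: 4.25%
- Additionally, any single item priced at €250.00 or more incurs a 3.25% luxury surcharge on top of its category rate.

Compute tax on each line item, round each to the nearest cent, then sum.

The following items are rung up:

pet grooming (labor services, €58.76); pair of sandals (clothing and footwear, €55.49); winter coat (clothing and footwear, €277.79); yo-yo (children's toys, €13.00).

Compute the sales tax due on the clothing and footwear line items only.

€9.03

Pair of sandals €55.49: clothing and footwear → 0% → €0.00
Winter coat €277.79: clothing and footwear → 0% + 3.25% surcharge = 3.25% → €9.03
Tax on clothing and footwear = €0.00 + €9.03 = €9.03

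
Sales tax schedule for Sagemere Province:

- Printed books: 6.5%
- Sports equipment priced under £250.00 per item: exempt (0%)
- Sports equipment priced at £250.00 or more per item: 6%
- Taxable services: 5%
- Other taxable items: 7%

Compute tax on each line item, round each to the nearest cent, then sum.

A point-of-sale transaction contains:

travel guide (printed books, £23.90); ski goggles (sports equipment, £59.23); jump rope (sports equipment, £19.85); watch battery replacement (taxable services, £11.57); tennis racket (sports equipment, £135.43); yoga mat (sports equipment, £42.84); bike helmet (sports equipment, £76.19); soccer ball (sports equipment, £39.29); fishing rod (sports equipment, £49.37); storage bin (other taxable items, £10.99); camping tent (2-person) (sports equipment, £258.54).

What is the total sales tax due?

Travel guide £23.90: printed books → 6.5% → £1.55
Ski goggles £59.23: sports equipment, under £250.00 → 0% → £0.00
Jump rope £19.85: sports equipment, under £250.00 → 0% → £0.00
Watch battery replacement £11.57: taxable services → 5% → £0.58
Tennis racket £135.43: sports equipment, under £250.00 → 0% → £0.00
Yoga mat £42.84: sports equipment, under £250.00 → 0% → £0.00
Bike helmet £76.19: sports equipment, under £250.00 → 0% → £0.00
Soccer ball £39.29: sports equipment, under £250.00 → 0% → £0.00
Fishing rod £49.37: sports equipment, under £250.00 → 0% → £0.00
Storage bin £10.99: other taxable items → 7% → £0.77
Camping tent (2-person) £258.54: sports equipment, £250.00 or more → 6% → £15.51
Total tax = £1.55 + £0.58 + £0.77 + £15.51 = £18.41

£18.41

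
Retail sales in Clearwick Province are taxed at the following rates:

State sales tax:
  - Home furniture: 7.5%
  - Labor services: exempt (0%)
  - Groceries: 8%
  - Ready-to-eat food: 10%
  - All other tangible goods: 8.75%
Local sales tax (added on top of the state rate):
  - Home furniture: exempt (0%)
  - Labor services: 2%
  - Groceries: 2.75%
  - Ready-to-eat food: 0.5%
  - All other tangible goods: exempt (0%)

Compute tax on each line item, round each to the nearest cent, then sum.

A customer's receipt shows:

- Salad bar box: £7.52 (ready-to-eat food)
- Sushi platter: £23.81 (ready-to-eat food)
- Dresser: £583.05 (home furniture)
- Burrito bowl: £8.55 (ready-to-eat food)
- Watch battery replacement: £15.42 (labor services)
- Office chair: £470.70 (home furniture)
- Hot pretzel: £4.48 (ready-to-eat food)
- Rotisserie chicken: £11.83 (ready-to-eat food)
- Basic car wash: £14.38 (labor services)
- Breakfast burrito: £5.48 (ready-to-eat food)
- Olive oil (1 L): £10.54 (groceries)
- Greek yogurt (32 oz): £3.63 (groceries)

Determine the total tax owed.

£87.63

Salad bar box £7.52: ready-to-eat food → 10% + 0.5% local = 10.5% → £0.79
Sushi platter £23.81: ready-to-eat food → 10% + 0.5% local = 10.5% → £2.50
Dresser £583.05: home furniture → 7.5% + 0% local = 7.5% → £43.73
Burrito bowl £8.55: ready-to-eat food → 10% + 0.5% local = 10.5% → £0.90
Watch battery replacement £15.42: labor services → 0% + 2% local = 2% → £0.31
Office chair £470.70: home furniture → 7.5% + 0% local = 7.5% → £35.30
Hot pretzel £4.48: ready-to-eat food → 10% + 0.5% local = 10.5% → £0.47
Rotisserie chicken £11.83: ready-to-eat food → 10% + 0.5% local = 10.5% → £1.24
Basic car wash £14.38: labor services → 0% + 2% local = 2% → £0.29
Breakfast burrito £5.48: ready-to-eat food → 10% + 0.5% local = 10.5% → £0.58
Olive oil (1 L) £10.54: groceries → 8% + 2.75% local = 10.75% → £1.13
Greek yogurt (32 oz) £3.63: groceries → 8% + 2.75% local = 10.75% → £0.39
Total tax = £0.79 + £2.50 + £43.73 + £0.90 + £0.31 + £35.30 + £0.47 + £1.24 + £0.29 + £0.58 + £1.13 + £0.39 = £87.63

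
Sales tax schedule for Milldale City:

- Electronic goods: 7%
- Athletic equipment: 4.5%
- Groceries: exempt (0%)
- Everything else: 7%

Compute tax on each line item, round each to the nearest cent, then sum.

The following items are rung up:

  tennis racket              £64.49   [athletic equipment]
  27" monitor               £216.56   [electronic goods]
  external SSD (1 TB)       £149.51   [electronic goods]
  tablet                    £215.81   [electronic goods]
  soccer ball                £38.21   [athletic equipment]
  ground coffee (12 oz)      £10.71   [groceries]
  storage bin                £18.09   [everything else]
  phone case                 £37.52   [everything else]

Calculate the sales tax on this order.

Tennis racket £64.49: athletic equipment → 4.5% → £2.90
27" monitor £216.56: electronic goods → 7% → £15.16
External SSD (1 TB) £149.51: electronic goods → 7% → £10.47
Tablet £215.81: electronic goods → 7% → £15.11
Soccer ball £38.21: athletic equipment → 4.5% → £1.72
Ground coffee (12 oz) £10.71: groceries → 0% → £0.00
Storage bin £18.09: everything else → 7% → £1.27
Phone case £37.52: everything else → 7% → £2.63
Total tax = £2.90 + £15.16 + £10.47 + £15.11 + £1.72 + £1.27 + £2.63 = £49.26

£49.26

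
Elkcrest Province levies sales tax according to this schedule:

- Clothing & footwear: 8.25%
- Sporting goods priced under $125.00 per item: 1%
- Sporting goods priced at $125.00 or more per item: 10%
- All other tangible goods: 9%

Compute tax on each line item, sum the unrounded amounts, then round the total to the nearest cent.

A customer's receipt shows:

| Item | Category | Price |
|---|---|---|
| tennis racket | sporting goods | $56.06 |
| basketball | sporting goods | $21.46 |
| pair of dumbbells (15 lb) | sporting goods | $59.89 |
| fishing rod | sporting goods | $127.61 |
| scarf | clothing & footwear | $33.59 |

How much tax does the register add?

$16.91

Tennis racket $56.06: sporting goods, under $125.00 → 1% → $0.5606
Basketball $21.46: sporting goods, under $125.00 → 1% → $0.2146
Pair of dumbbells (15 lb) $59.89: sporting goods, under $125.00 → 1% → $0.5989
Fishing rod $127.61: sporting goods, $125.00 or more → 10% → $12.761
Scarf $33.59: clothing & footwear → 8.25% → $2.771175
Unrounded tax sum = $16.906275 → $16.91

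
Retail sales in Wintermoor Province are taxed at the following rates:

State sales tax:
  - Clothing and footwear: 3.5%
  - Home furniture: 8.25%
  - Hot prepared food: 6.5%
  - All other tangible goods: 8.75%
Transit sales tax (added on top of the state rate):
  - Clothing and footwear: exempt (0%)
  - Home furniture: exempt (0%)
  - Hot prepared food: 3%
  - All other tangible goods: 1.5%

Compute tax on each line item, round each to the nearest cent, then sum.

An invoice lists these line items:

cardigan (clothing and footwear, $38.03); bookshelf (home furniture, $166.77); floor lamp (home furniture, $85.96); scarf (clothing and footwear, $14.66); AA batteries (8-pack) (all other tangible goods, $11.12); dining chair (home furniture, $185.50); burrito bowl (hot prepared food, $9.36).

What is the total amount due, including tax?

Cardigan $38.03: clothing and footwear → 3.5% + 0% transit = 3.5% → $1.33
Bookshelf $166.77: home furniture → 8.25% + 0% transit = 8.25% → $13.76
Floor lamp $85.96: home furniture → 8.25% + 0% transit = 8.25% → $7.09
Scarf $14.66: clothing and footwear → 3.5% + 0% transit = 3.5% → $0.51
AA batteries (8-pack) $11.12: all other tangible goods → 8.75% + 1.5% transit = 10.25% → $1.14
Dining chair $185.50: home furniture → 8.25% + 0% transit = 8.25% → $15.30
Burrito bowl $9.36: hot prepared food → 6.5% + 3% transit = 9.5% → $0.89
Subtotal = $511.40; tax = $40.02; total due = $551.42

$551.42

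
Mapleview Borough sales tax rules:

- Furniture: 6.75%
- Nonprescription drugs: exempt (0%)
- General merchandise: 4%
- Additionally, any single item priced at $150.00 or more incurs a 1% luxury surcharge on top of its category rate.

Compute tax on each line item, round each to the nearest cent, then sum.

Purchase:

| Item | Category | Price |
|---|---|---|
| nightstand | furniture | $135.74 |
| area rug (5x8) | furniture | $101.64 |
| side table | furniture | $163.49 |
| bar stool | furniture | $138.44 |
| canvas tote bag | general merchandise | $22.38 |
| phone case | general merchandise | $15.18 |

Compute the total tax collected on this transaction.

$39.54

Nightstand $135.74: furniture → 6.75% → $9.16
Area rug (5x8) $101.64: furniture → 6.75% → $6.86
Side table $163.49: furniture → 6.75% + 1% surcharge = 7.75% → $12.67
Bar stool $138.44: furniture → 6.75% → $9.34
Canvas tote bag $22.38: general merchandise → 4% → $0.90
Phone case $15.18: general merchandise → 4% → $0.61
Total tax = $9.16 + $6.86 + $12.67 + $9.34 + $0.90 + $0.61 = $39.54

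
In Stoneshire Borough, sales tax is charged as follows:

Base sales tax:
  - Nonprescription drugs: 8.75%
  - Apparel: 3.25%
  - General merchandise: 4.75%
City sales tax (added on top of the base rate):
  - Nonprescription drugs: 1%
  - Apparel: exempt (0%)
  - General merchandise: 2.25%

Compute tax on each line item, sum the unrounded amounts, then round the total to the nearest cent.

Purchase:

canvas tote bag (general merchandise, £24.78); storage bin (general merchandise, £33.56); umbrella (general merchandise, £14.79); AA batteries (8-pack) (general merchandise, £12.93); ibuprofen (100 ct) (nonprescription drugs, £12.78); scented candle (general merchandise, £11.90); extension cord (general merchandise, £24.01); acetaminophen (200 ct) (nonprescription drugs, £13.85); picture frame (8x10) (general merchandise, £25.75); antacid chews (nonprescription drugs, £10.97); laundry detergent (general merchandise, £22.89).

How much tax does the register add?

Canvas tote bag £24.78: general merchandise → 4.75% + 2.25% city = 7% → £1.7346
Storage bin £33.56: general merchandise → 4.75% + 2.25% city = 7% → £2.3492
Umbrella £14.79: general merchandise → 4.75% + 2.25% city = 7% → £1.0353
AA batteries (8-pack) £12.93: general merchandise → 4.75% + 2.25% city = 7% → £0.9051
Ibuprofen (100 ct) £12.78: nonprescription drugs → 8.75% + 1% city = 9.75% → £1.24605
Scented candle £11.90: general merchandise → 4.75% + 2.25% city = 7% → £0.833
Extension cord £24.01: general merchandise → 4.75% + 2.25% city = 7% → £1.6807
Acetaminophen (200 ct) £13.85: nonprescription drugs → 8.75% + 1% city = 9.75% → £1.350375
Picture frame (8x10) £25.75: general merchandise → 4.75% + 2.25% city = 7% → £1.8025
Antacid chews £10.97: nonprescription drugs → 8.75% + 1% city = 9.75% → £1.069575
Laundry detergent £22.89: general merchandise → 4.75% + 2.25% city = 7% → £1.6023
Unrounded tax sum = £15.6087 → £15.61

£15.61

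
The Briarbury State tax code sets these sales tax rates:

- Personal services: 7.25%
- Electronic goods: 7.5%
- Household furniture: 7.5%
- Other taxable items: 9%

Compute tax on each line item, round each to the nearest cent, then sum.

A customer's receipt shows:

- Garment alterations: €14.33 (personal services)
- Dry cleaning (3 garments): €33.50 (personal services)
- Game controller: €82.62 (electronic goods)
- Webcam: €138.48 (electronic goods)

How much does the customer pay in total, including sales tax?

€288.99

Garment alterations €14.33: personal services → 7.25% → €1.04
Dry cleaning (3 garments) €33.50: personal services → 7.25% → €2.43
Game controller €82.62: electronic goods → 7.5% → €6.20
Webcam €138.48: electronic goods → 7.5% → €10.39
Subtotal = €268.93; tax = €20.06; total due = €288.99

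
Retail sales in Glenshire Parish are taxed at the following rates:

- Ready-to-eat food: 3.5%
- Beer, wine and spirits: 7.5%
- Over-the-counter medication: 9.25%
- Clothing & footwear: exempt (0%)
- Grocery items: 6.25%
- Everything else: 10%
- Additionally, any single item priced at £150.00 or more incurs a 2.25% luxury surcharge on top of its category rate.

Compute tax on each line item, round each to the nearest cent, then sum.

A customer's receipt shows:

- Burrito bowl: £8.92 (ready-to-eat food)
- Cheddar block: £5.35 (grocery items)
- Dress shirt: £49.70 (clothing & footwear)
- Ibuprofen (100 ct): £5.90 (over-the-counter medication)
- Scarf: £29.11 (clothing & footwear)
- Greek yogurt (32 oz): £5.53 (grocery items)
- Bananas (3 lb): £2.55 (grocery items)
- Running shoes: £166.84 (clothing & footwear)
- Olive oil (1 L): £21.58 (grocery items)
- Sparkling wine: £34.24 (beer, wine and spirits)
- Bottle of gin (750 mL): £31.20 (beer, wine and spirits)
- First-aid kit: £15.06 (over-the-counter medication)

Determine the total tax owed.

Burrito bowl £8.92: ready-to-eat food → 3.5% → £0.31
Cheddar block £5.35: grocery items → 6.25% → £0.33
Dress shirt £49.70: clothing & footwear → 0% → £0.00
Ibuprofen (100 ct) £5.90: over-the-counter medication → 9.25% → £0.55
Scarf £29.11: clothing & footwear → 0% → £0.00
Greek yogurt (32 oz) £5.53: grocery items → 6.25% → £0.35
Bananas (3 lb) £2.55: grocery items → 6.25% → £0.16
Running shoes £166.84: clothing & footwear → 0% + 2.25% surcharge = 2.25% → £3.75
Olive oil (1 L) £21.58: grocery items → 6.25% → £1.35
Sparkling wine £34.24: beer, wine and spirits → 7.5% → £2.57
Bottle of gin (750 mL) £31.20: beer, wine and spirits → 7.5% → £2.34
First-aid kit £15.06: over-the-counter medication → 9.25% → £1.39
Total tax = £0.31 + £0.33 + £0.55 + £0.35 + £0.16 + £3.75 + £1.35 + £2.57 + £2.34 + £1.39 = £13.10

£13.10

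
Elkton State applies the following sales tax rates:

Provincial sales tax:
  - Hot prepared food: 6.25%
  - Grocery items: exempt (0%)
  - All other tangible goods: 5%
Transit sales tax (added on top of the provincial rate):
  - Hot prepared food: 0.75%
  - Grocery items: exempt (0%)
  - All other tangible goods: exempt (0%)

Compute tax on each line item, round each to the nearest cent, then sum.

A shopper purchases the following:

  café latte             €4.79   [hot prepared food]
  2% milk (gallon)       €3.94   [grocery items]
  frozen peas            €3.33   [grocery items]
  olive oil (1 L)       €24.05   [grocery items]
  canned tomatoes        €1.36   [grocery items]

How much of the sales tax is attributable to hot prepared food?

€0.34

Café latte €4.79: hot prepared food → 6.25% + 0.75% transit = 7% → €0.34
Tax on hot prepared food = €0.34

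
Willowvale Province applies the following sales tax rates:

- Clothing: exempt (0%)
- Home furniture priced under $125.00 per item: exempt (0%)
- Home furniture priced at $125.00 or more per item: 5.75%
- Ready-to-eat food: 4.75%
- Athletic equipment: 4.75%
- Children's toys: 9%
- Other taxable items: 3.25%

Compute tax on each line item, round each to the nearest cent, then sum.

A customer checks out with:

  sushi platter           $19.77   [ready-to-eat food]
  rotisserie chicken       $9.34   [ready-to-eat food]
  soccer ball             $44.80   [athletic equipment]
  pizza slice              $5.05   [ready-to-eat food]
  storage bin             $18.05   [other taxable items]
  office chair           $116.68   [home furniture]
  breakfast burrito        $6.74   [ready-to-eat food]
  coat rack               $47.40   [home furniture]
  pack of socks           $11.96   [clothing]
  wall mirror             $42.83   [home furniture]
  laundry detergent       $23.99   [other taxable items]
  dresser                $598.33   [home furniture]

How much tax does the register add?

Sushi platter $19.77: ready-to-eat food → 4.75% → $0.94
Rotisserie chicken $9.34: ready-to-eat food → 4.75% → $0.44
Soccer ball $44.80: athletic equipment → 4.75% → $2.13
Pizza slice $5.05: ready-to-eat food → 4.75% → $0.24
Storage bin $18.05: other taxable items → 3.25% → $0.59
Office chair $116.68: home furniture, under $125.00 → 0% → $0.00
Breakfast burrito $6.74: ready-to-eat food → 4.75% → $0.32
Coat rack $47.40: home furniture, under $125.00 → 0% → $0.00
Pack of socks $11.96: clothing → 0% → $0.00
Wall mirror $42.83: home furniture, under $125.00 → 0% → $0.00
Laundry detergent $23.99: other taxable items → 3.25% → $0.78
Dresser $598.33: home furniture, $125.00 or more → 5.75% → $34.40
Total tax = $0.94 + $0.44 + $2.13 + $0.24 + $0.59 + $0.32 + $0.78 + $34.40 = $39.84

$39.84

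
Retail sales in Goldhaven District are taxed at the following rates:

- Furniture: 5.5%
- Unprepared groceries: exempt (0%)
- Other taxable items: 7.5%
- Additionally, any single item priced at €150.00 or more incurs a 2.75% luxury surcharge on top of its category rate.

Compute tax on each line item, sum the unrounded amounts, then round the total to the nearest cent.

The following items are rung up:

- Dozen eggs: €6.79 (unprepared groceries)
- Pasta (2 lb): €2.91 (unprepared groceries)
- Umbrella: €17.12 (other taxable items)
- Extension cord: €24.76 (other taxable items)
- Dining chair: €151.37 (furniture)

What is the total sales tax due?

Dozen eggs €6.79: unprepared groceries → 0% → €0.00
Pasta (2 lb) €2.91: unprepared groceries → 0% → €0.00
Umbrella €17.12: other taxable items → 7.5% → €1.284
Extension cord €24.76: other taxable items → 7.5% → €1.857
Dining chair €151.37: furniture → 5.5% + 2.75% surcharge = 8.25% → €12.488025
Unrounded tax sum = €15.629025 → €15.63

€15.63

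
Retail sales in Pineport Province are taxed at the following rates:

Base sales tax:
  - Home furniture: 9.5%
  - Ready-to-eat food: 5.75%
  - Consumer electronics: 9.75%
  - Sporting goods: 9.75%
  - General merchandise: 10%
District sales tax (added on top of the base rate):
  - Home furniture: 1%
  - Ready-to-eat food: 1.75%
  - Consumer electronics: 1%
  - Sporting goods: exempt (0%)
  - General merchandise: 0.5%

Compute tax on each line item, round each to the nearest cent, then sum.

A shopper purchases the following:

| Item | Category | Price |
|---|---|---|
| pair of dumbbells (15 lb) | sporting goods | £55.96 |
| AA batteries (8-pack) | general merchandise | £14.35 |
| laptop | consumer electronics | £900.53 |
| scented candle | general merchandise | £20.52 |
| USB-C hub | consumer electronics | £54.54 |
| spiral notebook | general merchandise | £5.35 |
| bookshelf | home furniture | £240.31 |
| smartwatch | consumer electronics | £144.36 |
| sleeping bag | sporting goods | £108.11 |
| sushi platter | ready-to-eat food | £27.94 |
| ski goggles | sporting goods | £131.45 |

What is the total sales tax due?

£178.56

Pair of dumbbells (15 lb) £55.96: sporting goods → 9.75% + 0% district = 9.75% → £5.46
AA batteries (8-pack) £14.35: general merchandise → 10% + 0.5% district = 10.5% → £1.51
Laptop £900.53: consumer electronics → 9.75% + 1% district = 10.75% → £96.81
Scented candle £20.52: general merchandise → 10% + 0.5% district = 10.5% → £2.15
USB-C hub £54.54: consumer electronics → 9.75% + 1% district = 10.75% → £5.86
Spiral notebook £5.35: general merchandise → 10% + 0.5% district = 10.5% → £0.56
Bookshelf £240.31: home furniture → 9.5% + 1% district = 10.5% → £25.23
Smartwatch £144.36: consumer electronics → 9.75% + 1% district = 10.75% → £15.52
Sleeping bag £108.11: sporting goods → 9.75% + 0% district = 9.75% → £10.54
Sushi platter £27.94: ready-to-eat food → 5.75% + 1.75% district = 7.5% → £2.10
Ski goggles £131.45: sporting goods → 9.75% + 0% district = 9.75% → £12.82
Total tax = £5.46 + £1.51 + £96.81 + £2.15 + £5.86 + £0.56 + £25.23 + £15.52 + £10.54 + £2.10 + £12.82 = £178.56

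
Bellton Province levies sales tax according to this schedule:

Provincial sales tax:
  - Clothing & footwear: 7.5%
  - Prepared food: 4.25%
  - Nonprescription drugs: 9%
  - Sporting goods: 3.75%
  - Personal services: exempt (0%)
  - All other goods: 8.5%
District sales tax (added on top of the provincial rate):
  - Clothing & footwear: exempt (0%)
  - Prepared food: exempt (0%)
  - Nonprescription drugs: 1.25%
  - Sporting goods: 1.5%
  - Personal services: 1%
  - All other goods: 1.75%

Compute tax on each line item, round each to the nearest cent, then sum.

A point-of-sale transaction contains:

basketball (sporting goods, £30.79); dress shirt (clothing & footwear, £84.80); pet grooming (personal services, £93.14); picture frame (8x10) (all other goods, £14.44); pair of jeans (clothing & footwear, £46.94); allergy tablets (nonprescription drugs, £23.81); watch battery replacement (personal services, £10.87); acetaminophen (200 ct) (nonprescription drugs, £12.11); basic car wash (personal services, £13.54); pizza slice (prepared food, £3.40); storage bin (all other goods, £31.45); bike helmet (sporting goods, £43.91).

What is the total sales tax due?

£23.51

Basketball £30.79: sporting goods → 3.75% + 1.5% district = 5.25% → £1.62
Dress shirt £84.80: clothing & footwear → 7.5% + 0% district = 7.5% → £6.36
Pet grooming £93.14: personal services → 0% + 1% district = 1% → £0.93
Picture frame (8x10) £14.44: all other goods → 8.5% + 1.75% district = 10.25% → £1.48
Pair of jeans £46.94: clothing & footwear → 7.5% + 0% district = 7.5% → £3.52
Allergy tablets £23.81: nonprescription drugs → 9% + 1.25% district = 10.25% → £2.44
Watch battery replacement £10.87: personal services → 0% + 1% district = 1% → £0.11
Acetaminophen (200 ct) £12.11: nonprescription drugs → 9% + 1.25% district = 10.25% → £1.24
Basic car wash £13.54: personal services → 0% + 1% district = 1% → £0.14
Pizza slice £3.40: prepared food → 4.25% + 0% district = 4.25% → £0.14
Storage bin £31.45: all other goods → 8.5% + 1.75% district = 10.25% → £3.22
Bike helmet £43.91: sporting goods → 3.75% + 1.5% district = 5.25% → £2.31
Total tax = £1.62 + £6.36 + £0.93 + £1.48 + £3.52 + £2.44 + £0.11 + £1.24 + £0.14 + £0.14 + £3.22 + £2.31 = £23.51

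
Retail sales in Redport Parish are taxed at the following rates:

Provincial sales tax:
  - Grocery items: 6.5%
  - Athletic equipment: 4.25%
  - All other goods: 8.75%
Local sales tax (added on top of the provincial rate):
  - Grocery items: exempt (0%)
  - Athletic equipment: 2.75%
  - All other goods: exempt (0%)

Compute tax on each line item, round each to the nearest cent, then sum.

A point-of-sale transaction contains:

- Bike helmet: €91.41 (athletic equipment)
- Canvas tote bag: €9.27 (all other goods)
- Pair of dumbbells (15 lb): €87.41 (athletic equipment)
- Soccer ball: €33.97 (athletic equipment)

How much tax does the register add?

€15.71

Bike helmet €91.41: athletic equipment → 4.25% + 2.75% local = 7% → €6.40
Canvas tote bag €9.27: all other goods → 8.75% + 0% local = 8.75% → €0.81
Pair of dumbbells (15 lb) €87.41: athletic equipment → 4.25% + 2.75% local = 7% → €6.12
Soccer ball €33.97: athletic equipment → 4.25% + 2.75% local = 7% → €2.38
Total tax = €6.40 + €0.81 + €6.12 + €2.38 = €15.71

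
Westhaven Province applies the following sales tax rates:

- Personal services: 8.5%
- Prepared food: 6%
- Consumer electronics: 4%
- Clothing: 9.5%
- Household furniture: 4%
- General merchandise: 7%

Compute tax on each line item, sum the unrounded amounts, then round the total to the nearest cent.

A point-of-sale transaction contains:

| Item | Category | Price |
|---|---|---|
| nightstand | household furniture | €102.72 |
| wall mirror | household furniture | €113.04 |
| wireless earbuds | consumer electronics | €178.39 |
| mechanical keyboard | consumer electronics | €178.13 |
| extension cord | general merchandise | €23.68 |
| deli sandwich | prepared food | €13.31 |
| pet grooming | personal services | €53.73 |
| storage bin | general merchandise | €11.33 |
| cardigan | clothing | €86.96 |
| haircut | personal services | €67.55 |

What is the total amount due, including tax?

Nightstand €102.72: household furniture → 4% → €4.1088
Wall mirror €113.04: household furniture → 4% → €4.5216
Wireless earbuds €178.39: consumer electronics → 4% → €7.1356
Mechanical keyboard €178.13: consumer electronics → 4% → €7.1252
Extension cord €23.68: general merchandise → 7% → €1.6576
Deli sandwich €13.31: prepared food → 6% → €0.7986
Pet grooming €53.73: personal services → 8.5% → €4.56705
Storage bin €11.33: general merchandise → 7% → €0.7931
Cardigan €86.96: clothing → 9.5% → €8.2612
Haircut €67.55: personal services → 8.5% → €5.74175
Subtotal = €828.84; unrounded tax = €44.7105 → €44.71; total due = €873.55

€873.55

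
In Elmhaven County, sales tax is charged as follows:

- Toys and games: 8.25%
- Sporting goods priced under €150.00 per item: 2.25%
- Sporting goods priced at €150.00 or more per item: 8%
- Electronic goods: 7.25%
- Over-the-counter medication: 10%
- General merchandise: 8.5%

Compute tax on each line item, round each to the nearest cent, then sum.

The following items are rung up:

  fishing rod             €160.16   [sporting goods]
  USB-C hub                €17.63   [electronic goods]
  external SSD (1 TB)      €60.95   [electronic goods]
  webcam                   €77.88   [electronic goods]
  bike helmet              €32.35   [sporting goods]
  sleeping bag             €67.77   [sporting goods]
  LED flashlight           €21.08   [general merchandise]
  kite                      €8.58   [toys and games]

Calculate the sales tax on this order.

€28.91

Fishing rod €160.16: sporting goods, €150.00 or more → 8% → €12.81
USB-C hub €17.63: electronic goods → 7.25% → €1.28
External SSD (1 TB) €60.95: electronic goods → 7.25% → €4.42
Webcam €77.88: electronic goods → 7.25% → €5.65
Bike helmet €32.35: sporting goods, under €150.00 → 2.25% → €0.73
Sleeping bag €67.77: sporting goods, under €150.00 → 2.25% → €1.52
LED flashlight €21.08: general merchandise → 8.5% → €1.79
Kite €8.58: toys and games → 8.25% → €0.71
Total tax = €12.81 + €1.28 + €4.42 + €5.65 + €0.73 + €1.52 + €1.79 + €0.71 = €28.91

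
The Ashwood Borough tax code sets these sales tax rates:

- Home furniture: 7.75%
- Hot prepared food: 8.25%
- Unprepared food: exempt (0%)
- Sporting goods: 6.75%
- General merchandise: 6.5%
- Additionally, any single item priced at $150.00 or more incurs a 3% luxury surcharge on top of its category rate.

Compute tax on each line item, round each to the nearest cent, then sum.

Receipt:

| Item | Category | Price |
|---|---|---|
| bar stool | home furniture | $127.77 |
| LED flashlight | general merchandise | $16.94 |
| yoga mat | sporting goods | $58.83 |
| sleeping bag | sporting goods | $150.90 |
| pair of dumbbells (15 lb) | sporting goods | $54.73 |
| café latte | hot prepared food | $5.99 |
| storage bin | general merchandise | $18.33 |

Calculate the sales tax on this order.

$35.05

Bar stool $127.77: home furniture → 7.75% → $9.90
LED flashlight $16.94: general merchandise → 6.5% → $1.10
Yoga mat $58.83: sporting goods → 6.75% → $3.97
Sleeping bag $150.90: sporting goods → 6.75% + 3% surcharge = 9.75% → $14.71
Pair of dumbbells (15 lb) $54.73: sporting goods → 6.75% → $3.69
Café latte $5.99: hot prepared food → 8.25% → $0.49
Storage bin $18.33: general merchandise → 6.5% → $1.19
Total tax = $9.90 + $1.10 + $3.97 + $14.71 + $3.69 + $0.49 + $1.19 = $35.05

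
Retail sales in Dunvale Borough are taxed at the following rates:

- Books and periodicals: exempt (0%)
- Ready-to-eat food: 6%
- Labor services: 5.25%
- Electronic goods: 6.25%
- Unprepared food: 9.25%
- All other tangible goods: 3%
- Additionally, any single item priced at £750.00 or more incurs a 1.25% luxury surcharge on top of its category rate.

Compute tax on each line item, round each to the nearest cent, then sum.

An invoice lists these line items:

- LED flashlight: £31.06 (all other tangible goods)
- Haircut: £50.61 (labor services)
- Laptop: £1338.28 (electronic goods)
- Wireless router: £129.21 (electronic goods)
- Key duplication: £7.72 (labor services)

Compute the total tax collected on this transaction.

LED flashlight £31.06: all other tangible goods → 3% → £0.93
Haircut £50.61: labor services → 5.25% → £2.66
Laptop £1338.28: electronic goods → 6.25% + 1.25% surcharge = 7.5% → £100.37
Wireless router £129.21: electronic goods → 6.25% → £8.08
Key duplication £7.72: labor services → 5.25% → £0.41
Total tax = £0.93 + £2.66 + £100.37 + £8.08 + £0.41 = £112.45

£112.45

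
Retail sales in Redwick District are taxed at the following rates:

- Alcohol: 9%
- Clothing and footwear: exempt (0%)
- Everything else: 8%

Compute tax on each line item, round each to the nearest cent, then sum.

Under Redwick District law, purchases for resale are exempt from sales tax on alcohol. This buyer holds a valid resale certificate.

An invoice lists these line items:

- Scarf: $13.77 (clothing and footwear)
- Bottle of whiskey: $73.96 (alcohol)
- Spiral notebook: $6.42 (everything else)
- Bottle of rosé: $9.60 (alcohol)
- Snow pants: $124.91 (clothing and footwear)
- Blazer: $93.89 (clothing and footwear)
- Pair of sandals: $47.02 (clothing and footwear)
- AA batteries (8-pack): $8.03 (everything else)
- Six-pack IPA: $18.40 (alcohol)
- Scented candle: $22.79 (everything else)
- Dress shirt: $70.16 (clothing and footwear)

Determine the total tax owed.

Scarf $13.77: clothing and footwear → 0% → $0.00
Bottle of whiskey $73.96: alcohol, buyer-exempt → 0% → $0.00
Spiral notebook $6.42: everything else → 8% → $0.51
Bottle of rosé $9.60: alcohol, buyer-exempt → 0% → $0.00
Snow pants $124.91: clothing and footwear → 0% → $0.00
Blazer $93.89: clothing and footwear → 0% → $0.00
Pair of sandals $47.02: clothing and footwear → 0% → $0.00
AA batteries (8-pack) $8.03: everything else → 8% → $0.64
Six-pack IPA $18.40: alcohol, buyer-exempt → 0% → $0.00
Scented candle $22.79: everything else → 8% → $1.82
Dress shirt $70.16: clothing and footwear → 0% → $0.00
Total tax = $0.51 + $0.64 + $1.82 = $2.97

$2.97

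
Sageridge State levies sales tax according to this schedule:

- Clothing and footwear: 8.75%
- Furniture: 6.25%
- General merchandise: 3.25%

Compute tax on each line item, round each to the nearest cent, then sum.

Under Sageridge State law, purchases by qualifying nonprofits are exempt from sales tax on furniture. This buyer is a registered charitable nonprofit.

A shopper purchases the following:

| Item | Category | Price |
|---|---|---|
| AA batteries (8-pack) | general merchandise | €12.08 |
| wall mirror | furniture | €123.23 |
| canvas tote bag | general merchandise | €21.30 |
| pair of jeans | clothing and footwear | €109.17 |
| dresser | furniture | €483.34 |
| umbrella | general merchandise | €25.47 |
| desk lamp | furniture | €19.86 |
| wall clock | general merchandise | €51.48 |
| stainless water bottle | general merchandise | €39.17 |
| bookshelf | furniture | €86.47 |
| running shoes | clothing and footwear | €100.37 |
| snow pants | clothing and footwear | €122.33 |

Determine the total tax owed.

€33.88

AA batteries (8-pack) €12.08: general merchandise → 3.25% → €0.39
Wall mirror €123.23: furniture, buyer-exempt → 0% → €0.00
Canvas tote bag €21.30: general merchandise → 3.25% → €0.69
Pair of jeans €109.17: clothing and footwear → 8.75% → €9.55
Dresser €483.34: furniture, buyer-exempt → 0% → €0.00
Umbrella €25.47: general merchandise → 3.25% → €0.83
Desk lamp €19.86: furniture, buyer-exempt → 0% → €0.00
Wall clock €51.48: general merchandise → 3.25% → €1.67
Stainless water bottle €39.17: general merchandise → 3.25% → €1.27
Bookshelf €86.47: furniture, buyer-exempt → 0% → €0.00
Running shoes €100.37: clothing and footwear → 8.75% → €8.78
Snow pants €122.33: clothing and footwear → 8.75% → €10.70
Total tax = €0.39 + €0.69 + €9.55 + €0.83 + €1.67 + €1.27 + €8.78 + €10.70 = €33.88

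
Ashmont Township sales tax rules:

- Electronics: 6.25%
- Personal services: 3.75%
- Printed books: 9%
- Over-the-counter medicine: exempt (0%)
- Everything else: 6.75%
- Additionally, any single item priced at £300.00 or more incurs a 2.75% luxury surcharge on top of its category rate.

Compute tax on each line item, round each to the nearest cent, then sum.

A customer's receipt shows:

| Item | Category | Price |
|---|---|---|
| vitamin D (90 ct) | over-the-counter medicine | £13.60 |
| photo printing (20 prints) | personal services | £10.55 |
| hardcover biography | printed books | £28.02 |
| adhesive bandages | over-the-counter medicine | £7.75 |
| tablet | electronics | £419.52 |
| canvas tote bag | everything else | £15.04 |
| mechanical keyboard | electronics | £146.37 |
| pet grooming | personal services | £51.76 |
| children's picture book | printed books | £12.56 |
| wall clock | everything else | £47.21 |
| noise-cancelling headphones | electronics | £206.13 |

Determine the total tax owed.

Vitamin D (90 ct) £13.60: over-the-counter medicine → 0% → £0.00
Photo printing (20 prints) £10.55: personal services → 3.75% → £0.40
Hardcover biography £28.02: printed books → 9% → £2.52
Adhesive bandages £7.75: over-the-counter medicine → 0% → £0.00
Tablet £419.52: electronics → 6.25% + 2.75% surcharge = 9% → £37.76
Canvas tote bag £15.04: everything else → 6.75% → £1.02
Mechanical keyboard £146.37: electronics → 6.25% → £9.15
Pet grooming £51.76: personal services → 3.75% → £1.94
Children's picture book £12.56: printed books → 9% → £1.13
Wall clock £47.21: everything else → 6.75% → £3.19
Noise-cancelling headphones £206.13: electronics → 6.25% → £12.88
Total tax = £0.40 + £2.52 + £37.76 + £1.02 + £9.15 + £1.94 + £1.13 + £3.19 + £12.88 = £69.99

£69.99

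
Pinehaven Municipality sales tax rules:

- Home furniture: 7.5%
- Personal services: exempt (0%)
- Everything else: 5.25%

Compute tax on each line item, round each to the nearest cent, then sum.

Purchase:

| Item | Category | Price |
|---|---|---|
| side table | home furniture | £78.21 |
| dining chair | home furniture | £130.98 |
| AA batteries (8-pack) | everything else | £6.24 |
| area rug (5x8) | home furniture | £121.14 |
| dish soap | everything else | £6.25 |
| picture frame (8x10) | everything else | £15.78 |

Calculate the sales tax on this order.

Side table £78.21: home furniture → 7.5% → £5.87
Dining chair £130.98: home furniture → 7.5% → £9.82
AA batteries (8-pack) £6.24: everything else → 5.25% → £0.33
Area rug (5x8) £121.14: home furniture → 7.5% → £9.09
Dish soap £6.25: everything else → 5.25% → £0.33
Picture frame (8x10) £15.78: everything else → 5.25% → £0.83
Total tax = £5.87 + £9.82 + £0.33 + £9.09 + £0.33 + £0.83 = £26.27

£26.27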